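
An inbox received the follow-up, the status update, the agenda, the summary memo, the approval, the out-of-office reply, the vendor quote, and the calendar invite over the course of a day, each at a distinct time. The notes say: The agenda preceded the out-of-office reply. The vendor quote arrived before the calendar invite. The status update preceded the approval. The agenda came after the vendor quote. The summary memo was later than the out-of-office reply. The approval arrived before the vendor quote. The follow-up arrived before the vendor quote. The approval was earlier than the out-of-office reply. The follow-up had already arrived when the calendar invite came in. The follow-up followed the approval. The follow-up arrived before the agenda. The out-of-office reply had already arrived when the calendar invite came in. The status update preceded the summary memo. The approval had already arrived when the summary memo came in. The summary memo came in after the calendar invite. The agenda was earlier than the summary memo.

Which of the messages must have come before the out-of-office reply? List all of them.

Directly stated before the out-of-office reply: the agenda and the approval.
The follow-up reaches the out-of-office reply via the follow-up → the agenda → the out-of-office reply.
The status update reaches the out-of-office reply via the status update → the approval → the out-of-office reply.
The vendor quote reaches the out-of-office reply via the vendor quote → the agenda → the out-of-office reply.
No chain forces the summary memo (or any of the others) ahead of the out-of-office reply.

the agenda, the approval, the follow-up, the status update, the vendor quote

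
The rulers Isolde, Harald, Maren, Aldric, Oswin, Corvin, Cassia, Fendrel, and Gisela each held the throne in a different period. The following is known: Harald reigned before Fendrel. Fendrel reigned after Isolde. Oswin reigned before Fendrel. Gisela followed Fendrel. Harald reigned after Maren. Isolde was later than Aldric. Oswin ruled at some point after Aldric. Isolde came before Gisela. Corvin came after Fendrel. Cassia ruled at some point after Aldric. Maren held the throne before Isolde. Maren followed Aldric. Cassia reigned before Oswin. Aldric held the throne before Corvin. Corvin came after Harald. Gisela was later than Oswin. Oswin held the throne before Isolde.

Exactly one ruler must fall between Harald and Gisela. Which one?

Tracing the constraints gives Harald → Fendrel → Gisela, so Fendrel sits after Harald and before Gisela.
No other ruler is forced both after Harald and before Gisela.

Fendrel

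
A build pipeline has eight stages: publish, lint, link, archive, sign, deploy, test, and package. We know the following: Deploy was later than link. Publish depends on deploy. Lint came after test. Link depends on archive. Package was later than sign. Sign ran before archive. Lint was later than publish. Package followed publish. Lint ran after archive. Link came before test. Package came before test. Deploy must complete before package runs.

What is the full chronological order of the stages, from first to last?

sign, archive, link, deploy, publish, package, test, lint

The constraints fix every adjacent pair, so only one ordering works:
sign → archive → link → deploy → publish → package → test → lint.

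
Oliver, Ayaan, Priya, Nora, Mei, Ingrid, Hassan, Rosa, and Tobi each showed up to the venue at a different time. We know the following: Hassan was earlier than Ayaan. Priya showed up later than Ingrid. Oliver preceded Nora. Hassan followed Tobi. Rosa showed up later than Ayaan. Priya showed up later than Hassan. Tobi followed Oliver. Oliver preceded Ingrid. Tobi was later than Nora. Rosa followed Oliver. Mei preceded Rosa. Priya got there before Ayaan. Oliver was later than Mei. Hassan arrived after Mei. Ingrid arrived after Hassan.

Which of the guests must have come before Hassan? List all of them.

Mei, Nora, Oliver, Tobi

Directly stated before Hassan: Mei and Tobi.
Nora reaches Hassan via Nora → Tobi → Hassan.
Oliver reaches Hassan via Oliver → Tobi → Hassan.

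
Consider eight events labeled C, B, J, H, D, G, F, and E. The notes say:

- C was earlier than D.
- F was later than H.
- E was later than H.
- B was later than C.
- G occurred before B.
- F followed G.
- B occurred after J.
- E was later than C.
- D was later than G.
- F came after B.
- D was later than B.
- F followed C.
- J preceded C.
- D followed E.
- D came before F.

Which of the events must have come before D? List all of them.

B, C, E, G, H, J

Directly stated before D: B, C, E, and G.
H reaches D via H → E → D.
J reaches D via J → B → D.
No chain forces F ahead of D.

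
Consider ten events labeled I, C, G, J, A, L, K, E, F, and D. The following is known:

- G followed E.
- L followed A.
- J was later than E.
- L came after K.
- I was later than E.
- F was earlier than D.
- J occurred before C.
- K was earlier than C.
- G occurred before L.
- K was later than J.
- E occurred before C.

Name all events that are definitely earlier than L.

Directly stated before L: A, G, and K.
E reaches L via E → G → L.
J reaches L via J → K → L.
No chain forces D (or any of the others) ahead of L.

A, E, G, J, K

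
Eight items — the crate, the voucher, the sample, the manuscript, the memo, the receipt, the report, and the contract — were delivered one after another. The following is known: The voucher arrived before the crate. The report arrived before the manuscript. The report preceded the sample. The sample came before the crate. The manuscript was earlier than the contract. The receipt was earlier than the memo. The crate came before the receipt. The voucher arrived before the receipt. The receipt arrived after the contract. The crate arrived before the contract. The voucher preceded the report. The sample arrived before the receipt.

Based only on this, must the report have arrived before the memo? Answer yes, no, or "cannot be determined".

yes

Chain the constraints: the report → the sample → the receipt → the memo. Each link is directly stated, so the report comes before the memo.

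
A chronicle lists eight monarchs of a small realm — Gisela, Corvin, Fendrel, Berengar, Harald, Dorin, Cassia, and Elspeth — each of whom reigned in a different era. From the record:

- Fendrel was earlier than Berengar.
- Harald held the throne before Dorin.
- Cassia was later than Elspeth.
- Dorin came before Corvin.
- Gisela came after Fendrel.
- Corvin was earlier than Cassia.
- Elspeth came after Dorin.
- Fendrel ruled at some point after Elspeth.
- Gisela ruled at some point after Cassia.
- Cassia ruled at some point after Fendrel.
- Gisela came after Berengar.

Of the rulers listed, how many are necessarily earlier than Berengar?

4

Directly stated before Berengar: Fendrel.
Dorin reaches Berengar via Dorin → Elspeth → Fendrel → Berengar.
Elspeth reaches Berengar via Elspeth → Fendrel → Berengar.
Harald reaches Berengar via Harald → Dorin → Elspeth → Fendrel → Berengar.
That's Dorin, Elspeth, Fendrel, and Harald — 4 in all.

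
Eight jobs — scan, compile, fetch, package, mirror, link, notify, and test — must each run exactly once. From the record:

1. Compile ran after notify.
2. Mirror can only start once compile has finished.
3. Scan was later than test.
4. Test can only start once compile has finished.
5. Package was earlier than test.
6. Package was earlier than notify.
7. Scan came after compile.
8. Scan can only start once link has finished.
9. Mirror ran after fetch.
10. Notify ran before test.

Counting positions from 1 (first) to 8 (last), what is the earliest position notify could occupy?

2

Package must come before notify — 1 forced predecessor.
Nothing else is forced ahead of notify, so its earliest slot is position 1 + 1 = 2.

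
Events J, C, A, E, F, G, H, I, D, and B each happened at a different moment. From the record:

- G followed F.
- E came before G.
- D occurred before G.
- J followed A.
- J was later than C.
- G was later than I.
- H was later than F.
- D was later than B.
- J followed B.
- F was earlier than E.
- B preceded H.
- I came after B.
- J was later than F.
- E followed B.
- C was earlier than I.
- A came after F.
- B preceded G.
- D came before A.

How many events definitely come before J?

Directly stated before J: A, B, C, and F.
D reaches J via D → A → J.
That's A, B, C, D, and F — 5 in all.

5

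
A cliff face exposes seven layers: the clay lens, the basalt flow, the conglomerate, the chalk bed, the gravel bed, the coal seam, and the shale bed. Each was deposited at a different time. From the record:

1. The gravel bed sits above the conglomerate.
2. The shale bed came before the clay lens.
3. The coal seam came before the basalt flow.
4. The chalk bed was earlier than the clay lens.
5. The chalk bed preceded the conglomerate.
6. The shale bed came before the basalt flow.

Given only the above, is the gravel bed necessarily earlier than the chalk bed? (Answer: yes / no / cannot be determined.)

Tracing the constraints gives the chalk bed → the conglomerate → the gravel bed, so the chalk bed must come before the gravel bed.
That means the gravel bed cannot be before the chalk bed.

no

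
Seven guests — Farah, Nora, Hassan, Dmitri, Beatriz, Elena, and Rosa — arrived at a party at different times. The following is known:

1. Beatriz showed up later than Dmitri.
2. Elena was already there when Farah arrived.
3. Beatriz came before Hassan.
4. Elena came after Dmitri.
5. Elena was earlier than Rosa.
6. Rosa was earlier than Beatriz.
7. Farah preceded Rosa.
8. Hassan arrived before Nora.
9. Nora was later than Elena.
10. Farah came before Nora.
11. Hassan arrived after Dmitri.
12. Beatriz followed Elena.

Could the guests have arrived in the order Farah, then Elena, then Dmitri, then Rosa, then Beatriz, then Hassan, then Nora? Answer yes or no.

The constraints require Elena before Farah, but in the proposed sequence Farah appears ahead of Elena. That one violation is enough.

no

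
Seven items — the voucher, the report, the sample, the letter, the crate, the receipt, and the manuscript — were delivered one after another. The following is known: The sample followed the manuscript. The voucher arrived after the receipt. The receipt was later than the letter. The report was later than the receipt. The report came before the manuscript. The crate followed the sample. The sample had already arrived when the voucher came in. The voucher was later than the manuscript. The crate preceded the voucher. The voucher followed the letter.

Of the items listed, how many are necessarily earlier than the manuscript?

3

Directly stated before the manuscript: the report.
The letter reaches the manuscript via the letter → the receipt → the report → the manuscript.
The receipt reaches the manuscript via the receipt → the report → the manuscript.
No chain forces the crate (or any of the others) ahead of the manuscript.
That's the letter, the receipt, and the report — 3 in all.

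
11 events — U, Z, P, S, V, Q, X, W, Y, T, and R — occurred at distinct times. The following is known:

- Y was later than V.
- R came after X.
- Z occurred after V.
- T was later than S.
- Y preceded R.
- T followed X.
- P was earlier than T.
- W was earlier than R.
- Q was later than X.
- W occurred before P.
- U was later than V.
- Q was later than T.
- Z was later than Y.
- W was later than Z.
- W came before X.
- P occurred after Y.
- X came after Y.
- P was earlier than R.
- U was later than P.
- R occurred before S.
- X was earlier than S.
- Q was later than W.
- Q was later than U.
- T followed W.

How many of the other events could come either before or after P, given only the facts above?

Forced before P: V, W, Y, and Z; forced after P: Q, R, S, T, and U.
That leaves X with no forced order relative to P — 1.

1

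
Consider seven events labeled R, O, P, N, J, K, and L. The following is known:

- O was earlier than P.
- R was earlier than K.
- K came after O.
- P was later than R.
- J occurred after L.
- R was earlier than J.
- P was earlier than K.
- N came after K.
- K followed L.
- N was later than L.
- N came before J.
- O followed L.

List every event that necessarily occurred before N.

K, L, O, P, R

Directly stated before N: K and L.
O reaches N via O → K → N.
P reaches N via P → K → N.
R reaches N via R → K → N.
No chain forces J ahead of N.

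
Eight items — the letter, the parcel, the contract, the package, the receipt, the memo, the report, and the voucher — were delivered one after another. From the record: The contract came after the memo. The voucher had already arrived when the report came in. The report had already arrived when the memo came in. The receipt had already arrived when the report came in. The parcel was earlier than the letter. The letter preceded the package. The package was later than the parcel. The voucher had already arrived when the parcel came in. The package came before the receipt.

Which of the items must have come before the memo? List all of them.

Directly stated before the memo: the report.
The letter reaches the memo via the letter → the package → the receipt → the report → the memo.
The package reaches the memo via the package → the receipt → the report → the memo.
The parcel reaches the memo via the parcel → the package → the receipt → the report → the memo.
Likewise the receipt and the voucher each reach the memo by chaining the stated constraints.
No chain forces the contract ahead of the memo.

the letter, the package, the parcel, the receipt, the report, the voucher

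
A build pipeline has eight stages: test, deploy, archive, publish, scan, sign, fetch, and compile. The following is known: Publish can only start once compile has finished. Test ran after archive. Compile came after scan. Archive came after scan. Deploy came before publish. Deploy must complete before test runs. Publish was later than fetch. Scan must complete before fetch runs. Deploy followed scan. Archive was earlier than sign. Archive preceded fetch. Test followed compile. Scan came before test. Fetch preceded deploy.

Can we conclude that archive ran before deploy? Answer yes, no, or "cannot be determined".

yes

Chain the constraints: archive → fetch → deploy. Each link is directly stated, so archive comes before deploy.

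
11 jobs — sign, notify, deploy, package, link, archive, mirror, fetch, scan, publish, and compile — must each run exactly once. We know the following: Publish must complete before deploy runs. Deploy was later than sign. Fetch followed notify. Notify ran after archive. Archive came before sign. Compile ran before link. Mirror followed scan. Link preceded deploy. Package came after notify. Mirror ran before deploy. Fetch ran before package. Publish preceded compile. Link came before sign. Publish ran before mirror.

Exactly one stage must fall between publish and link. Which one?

compile

Tracing the constraints gives publish → compile → link, so compile sits after publish and before link.
No other stage is forced both after publish and before link.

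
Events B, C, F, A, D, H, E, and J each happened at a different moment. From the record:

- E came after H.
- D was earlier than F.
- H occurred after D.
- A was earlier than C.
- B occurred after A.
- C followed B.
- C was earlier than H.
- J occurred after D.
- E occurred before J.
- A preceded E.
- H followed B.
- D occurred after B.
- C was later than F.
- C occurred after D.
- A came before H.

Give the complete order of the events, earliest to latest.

The constraints fix every adjacent pair, so only one ordering works:
A → B → D → F → C → H → E → J.

A, B, D, F, C, H, E, J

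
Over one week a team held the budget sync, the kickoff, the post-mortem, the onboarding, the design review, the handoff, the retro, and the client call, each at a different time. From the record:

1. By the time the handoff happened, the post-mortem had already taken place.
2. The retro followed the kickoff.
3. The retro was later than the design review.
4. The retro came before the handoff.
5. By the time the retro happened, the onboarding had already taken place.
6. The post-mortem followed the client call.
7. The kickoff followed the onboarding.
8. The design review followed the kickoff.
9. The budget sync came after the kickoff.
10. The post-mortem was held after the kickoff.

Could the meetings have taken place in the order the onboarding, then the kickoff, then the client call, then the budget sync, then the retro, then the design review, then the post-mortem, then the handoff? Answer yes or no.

The constraints require the design review before the retro, but in the proposed sequence the retro appears ahead of the design review. That one violation is enough.

no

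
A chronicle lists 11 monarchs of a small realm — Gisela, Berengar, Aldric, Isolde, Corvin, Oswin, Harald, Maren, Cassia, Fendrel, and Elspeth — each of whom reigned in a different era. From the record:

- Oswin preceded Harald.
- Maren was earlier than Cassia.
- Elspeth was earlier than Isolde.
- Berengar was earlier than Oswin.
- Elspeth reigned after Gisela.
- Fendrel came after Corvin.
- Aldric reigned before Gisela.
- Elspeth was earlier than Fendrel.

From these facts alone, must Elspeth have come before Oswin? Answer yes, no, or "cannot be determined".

cannot be determined

No chain of stated constraints runs from Elspeth to Oswin, and none runs from Oswin to Elspeth either.
So the relative order of Elspeth and Oswin is not fixed by the given facts.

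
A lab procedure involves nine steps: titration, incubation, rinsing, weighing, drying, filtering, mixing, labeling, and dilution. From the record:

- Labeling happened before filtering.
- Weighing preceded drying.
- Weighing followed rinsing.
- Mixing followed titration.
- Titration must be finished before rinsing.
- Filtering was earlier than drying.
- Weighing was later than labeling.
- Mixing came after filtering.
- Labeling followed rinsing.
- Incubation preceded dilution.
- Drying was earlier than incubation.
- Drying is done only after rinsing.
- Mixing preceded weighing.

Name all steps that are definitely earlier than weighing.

Directly stated before weighing: labeling, mixing, and rinsing.
Filtering reaches weighing via filtering → mixing → weighing.
Titration reaches weighing via titration → mixing → weighing.

filtering, labeling, mixing, rinsing, titration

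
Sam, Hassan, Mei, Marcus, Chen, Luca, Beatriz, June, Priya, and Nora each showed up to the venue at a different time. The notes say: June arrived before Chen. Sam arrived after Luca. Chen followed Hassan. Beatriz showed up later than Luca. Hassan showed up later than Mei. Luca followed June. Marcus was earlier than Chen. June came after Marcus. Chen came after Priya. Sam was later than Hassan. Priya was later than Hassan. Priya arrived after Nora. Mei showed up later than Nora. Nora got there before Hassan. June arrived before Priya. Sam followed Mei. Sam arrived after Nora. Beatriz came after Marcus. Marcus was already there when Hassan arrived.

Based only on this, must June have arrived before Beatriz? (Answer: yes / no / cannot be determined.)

yes

Chain the constraints: June → Luca → Beatriz. Each link is directly stated, so June comes before Beatriz.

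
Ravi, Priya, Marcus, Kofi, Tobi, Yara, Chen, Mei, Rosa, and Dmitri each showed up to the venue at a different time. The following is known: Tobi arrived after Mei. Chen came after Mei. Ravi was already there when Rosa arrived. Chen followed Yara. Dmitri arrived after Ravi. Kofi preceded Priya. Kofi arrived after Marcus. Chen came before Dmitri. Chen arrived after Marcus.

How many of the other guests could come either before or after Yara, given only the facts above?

7

Forced after Yara: Chen and Dmitri.
That leaves Kofi, Marcus, Mei, Priya, Ravi, Rosa, and Tobi with no forced order relative to Yara — 7.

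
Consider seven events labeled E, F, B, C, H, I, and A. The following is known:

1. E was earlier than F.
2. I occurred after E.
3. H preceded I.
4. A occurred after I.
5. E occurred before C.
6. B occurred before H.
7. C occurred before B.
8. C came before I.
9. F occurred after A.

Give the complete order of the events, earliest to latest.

The constraints fix every adjacent pair, so only one ordering works:
E → C → B → H → I → A → F.

E, C, B, H, I, A, F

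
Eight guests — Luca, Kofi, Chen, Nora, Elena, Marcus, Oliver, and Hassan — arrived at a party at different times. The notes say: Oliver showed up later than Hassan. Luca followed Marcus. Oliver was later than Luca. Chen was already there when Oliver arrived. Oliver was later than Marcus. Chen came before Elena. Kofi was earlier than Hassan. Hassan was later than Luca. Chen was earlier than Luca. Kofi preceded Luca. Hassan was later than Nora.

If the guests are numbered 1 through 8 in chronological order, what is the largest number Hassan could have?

Hassan must come before Oliver — 1 guest forced after them.
Everything else can be placed before Hassan in some valid order, so Hassan can sit as late as position 8 − 1 = 7.

7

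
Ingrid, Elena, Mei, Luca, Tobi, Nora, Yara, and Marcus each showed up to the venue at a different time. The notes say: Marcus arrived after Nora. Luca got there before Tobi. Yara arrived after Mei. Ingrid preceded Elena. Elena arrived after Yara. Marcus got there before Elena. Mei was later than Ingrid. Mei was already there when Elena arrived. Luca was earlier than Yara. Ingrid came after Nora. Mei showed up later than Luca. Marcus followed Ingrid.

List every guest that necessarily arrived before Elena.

Ingrid, Luca, Marcus, Mei, Nora, Yara

Directly stated before Elena: Ingrid, Marcus, Mei, and Yara.
Luca reaches Elena via Luca → Yara → Elena.
Nora reaches Elena via Nora → Ingrid → Elena.
No chain forces Tobi ahead of Elena.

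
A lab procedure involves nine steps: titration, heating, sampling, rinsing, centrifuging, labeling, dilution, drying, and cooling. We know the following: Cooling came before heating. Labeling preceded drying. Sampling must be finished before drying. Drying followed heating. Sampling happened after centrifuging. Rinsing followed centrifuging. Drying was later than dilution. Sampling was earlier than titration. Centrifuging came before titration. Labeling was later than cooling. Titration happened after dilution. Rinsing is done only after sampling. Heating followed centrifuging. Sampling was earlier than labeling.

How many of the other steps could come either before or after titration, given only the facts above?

Forced before titration: centrifuging, dilution, and sampling.
That leaves cooling, drying, heating, labeling, and rinsing with no forced order relative to titration — 5.

5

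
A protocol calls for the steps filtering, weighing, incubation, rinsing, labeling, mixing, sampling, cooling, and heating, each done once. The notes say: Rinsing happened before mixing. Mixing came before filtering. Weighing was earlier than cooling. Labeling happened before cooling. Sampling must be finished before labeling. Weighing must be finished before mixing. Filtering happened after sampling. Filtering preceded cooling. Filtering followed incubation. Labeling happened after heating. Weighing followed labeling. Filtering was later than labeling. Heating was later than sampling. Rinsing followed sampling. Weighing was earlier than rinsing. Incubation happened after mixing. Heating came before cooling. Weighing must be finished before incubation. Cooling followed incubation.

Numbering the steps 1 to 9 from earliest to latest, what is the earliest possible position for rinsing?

5

Heating, labeling, sampling, and weighing must all come before rinsing — 4 forced predecessors.
Nothing else is forced ahead of rinsing, so its earliest slot is position 4 + 1 = 5.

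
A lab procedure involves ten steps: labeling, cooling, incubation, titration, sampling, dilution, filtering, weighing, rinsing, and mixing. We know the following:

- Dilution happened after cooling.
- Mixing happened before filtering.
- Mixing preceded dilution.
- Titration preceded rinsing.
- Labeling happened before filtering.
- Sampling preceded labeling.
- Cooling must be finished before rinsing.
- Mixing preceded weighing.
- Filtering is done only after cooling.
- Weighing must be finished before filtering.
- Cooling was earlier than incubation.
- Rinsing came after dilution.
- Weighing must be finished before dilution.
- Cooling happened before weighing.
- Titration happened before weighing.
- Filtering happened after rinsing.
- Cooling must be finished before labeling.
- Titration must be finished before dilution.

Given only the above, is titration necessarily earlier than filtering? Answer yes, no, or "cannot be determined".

Chain the constraints: titration → rinsing → filtering. Each link is directly stated, so titration comes before filtering.

yes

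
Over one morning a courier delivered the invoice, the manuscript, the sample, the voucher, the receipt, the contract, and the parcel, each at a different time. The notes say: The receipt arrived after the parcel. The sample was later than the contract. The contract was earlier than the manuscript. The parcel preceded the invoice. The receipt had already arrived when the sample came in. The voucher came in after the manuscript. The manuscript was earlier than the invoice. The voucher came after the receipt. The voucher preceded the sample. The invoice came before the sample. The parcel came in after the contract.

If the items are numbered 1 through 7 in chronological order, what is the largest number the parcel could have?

The parcel must come before the invoice, the receipt, the sample, and the voucher — 4 items forced after it.
Everything else can be placed before the parcel in some valid order, so the parcel can sit as late as position 7 − 4 = 3.

3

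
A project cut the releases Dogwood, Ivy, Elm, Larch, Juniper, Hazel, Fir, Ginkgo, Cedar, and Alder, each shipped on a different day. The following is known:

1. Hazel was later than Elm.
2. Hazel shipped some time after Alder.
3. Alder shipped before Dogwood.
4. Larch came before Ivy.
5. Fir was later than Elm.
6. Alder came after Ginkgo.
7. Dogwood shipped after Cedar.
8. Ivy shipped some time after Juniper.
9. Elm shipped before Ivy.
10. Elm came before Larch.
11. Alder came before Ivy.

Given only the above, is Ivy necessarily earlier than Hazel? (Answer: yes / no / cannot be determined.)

cannot be determined

No chain of stated constraints runs from Ivy to Hazel, and none runs from Hazel to Ivy either.
So the relative order of Ivy and Hazel is not fixed by the given facts.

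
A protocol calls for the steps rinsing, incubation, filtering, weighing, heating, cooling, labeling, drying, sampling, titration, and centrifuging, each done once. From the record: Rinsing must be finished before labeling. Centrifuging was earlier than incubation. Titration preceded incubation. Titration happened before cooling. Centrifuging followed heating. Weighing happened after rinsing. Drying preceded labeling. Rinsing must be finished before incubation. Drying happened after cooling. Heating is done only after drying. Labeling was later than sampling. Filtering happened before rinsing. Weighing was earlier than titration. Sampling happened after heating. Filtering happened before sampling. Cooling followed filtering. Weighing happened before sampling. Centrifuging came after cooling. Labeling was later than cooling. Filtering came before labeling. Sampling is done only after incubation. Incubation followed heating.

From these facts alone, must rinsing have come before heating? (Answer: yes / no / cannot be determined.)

Chain the constraints: rinsing → weighing → titration → cooling → drying → heating. Each link is directly stated, so rinsing comes before heating.

yes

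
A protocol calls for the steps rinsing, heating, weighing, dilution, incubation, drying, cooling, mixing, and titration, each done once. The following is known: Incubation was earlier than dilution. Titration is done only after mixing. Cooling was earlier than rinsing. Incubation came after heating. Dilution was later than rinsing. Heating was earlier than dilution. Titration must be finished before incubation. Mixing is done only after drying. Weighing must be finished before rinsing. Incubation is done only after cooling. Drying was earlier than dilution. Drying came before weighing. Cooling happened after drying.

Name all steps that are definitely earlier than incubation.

cooling, drying, heating, mixing, titration

Directly stated before incubation: cooling, heating, and titration.
Drying reaches incubation via drying → cooling → incubation.
Mixing reaches incubation via mixing → titration → incubation.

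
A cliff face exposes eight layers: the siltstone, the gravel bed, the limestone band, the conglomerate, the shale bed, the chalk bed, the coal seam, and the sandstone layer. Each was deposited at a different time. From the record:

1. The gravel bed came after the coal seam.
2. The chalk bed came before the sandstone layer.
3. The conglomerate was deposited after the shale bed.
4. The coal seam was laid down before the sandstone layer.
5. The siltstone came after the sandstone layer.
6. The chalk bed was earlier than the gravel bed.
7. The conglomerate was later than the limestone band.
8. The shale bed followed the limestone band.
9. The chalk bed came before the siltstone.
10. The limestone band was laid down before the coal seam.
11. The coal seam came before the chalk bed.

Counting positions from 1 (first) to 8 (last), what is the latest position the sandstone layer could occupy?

7

The sandstone layer must come before the siltstone — 1 layer forced after it.
Everything else can be placed before the sandstone layer in some valid order, so the sandstone layer can sit as late as position 8 − 1 = 7.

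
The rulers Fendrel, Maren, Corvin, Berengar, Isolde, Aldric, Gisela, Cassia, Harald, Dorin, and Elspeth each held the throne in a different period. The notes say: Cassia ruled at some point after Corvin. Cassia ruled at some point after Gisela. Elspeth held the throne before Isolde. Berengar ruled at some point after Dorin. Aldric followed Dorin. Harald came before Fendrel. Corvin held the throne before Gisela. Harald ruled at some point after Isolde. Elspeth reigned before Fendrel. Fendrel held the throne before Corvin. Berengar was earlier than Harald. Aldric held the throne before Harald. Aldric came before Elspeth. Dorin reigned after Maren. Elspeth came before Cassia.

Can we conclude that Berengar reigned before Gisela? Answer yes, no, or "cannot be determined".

Chain the constraints: Berengar → Harald → Fendrel → Corvin → Gisela. Each link is directly stated, so Berengar comes before Gisela.

yes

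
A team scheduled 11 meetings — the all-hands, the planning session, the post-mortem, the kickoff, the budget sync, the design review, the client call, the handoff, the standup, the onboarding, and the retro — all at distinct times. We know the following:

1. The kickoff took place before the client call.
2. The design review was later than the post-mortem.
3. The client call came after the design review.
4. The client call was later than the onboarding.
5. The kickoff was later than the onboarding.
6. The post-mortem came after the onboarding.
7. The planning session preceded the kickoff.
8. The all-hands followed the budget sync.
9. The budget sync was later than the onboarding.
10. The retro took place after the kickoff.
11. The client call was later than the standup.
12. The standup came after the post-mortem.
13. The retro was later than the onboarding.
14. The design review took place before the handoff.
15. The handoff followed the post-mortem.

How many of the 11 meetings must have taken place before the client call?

Directly stated before the client call: the design review, the kickoff, the onboarding, and the standup.
The planning session reaches the client call via the planning session → the kickoff → the client call.
The post-mortem reaches the client call via the post-mortem → the design review → the client call.
That's the design review, the kickoff, the onboarding, the planning session, the post-mortem, and the standup — 6 in all.

6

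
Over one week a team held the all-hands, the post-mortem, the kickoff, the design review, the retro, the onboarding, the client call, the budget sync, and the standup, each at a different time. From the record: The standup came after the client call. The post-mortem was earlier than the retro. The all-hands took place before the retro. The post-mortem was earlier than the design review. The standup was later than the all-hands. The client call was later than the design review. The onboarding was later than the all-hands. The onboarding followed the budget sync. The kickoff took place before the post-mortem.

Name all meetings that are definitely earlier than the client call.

the design review, the kickoff, the post-mortem

Directly stated before the client call: the design review.
The kickoff reaches the client call via the kickoff → the post-mortem → the design review → the client call.
The post-mortem reaches the client call via the post-mortem → the design review → the client call.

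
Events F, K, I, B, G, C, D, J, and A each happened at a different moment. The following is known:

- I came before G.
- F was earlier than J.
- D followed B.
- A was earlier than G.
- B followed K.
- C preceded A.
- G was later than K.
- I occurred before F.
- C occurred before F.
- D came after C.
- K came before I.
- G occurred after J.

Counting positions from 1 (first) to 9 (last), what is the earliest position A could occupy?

2

C must come before A — 1 forced predecessor.
Nothing else is forced ahead of A, so its earliest slot is position 1 + 1 = 2.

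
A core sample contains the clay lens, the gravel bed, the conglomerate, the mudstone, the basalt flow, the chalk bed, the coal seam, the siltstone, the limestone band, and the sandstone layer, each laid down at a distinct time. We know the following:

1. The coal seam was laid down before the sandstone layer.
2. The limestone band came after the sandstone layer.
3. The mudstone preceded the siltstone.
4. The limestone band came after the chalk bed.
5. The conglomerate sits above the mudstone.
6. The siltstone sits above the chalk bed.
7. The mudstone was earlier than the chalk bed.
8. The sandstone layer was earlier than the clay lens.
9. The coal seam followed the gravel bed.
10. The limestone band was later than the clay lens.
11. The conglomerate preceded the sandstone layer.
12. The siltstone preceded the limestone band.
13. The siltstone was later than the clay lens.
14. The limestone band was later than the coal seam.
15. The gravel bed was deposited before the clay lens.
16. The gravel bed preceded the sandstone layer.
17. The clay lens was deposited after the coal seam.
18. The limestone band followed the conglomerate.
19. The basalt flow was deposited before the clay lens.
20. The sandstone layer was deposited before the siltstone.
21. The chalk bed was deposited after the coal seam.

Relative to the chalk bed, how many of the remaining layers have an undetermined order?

Forced before the chalk bed: the coal seam, the gravel bed, and the mudstone; forced after the chalk bed: the limestone band and the siltstone.
That leaves the basalt flow, the clay lens, the conglomerate, and the sandstone layer with no forced order relative to the chalk bed — 4.

4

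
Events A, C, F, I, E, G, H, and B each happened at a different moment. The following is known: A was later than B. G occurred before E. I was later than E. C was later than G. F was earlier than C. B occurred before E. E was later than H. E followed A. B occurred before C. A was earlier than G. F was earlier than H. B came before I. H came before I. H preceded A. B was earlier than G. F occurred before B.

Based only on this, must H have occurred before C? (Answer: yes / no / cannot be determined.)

Chain the constraints: H → A → G → C. Each link is directly stated, so H comes before C.

yes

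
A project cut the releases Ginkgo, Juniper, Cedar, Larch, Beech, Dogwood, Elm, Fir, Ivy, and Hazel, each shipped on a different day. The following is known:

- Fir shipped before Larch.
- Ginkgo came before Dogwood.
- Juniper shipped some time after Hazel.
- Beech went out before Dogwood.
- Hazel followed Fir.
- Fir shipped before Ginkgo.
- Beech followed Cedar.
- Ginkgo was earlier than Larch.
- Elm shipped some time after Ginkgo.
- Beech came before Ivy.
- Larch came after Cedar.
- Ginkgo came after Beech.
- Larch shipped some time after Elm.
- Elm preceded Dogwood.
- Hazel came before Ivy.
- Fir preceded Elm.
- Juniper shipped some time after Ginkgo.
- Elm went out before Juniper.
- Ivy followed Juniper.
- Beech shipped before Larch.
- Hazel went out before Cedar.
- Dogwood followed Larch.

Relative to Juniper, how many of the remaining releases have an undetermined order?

Forced before Juniper: Beech, Cedar, Elm, Fir, Ginkgo, and Hazel; forced after Juniper: Ivy.
That leaves Dogwood and Larch with no forced order relative to Juniper — 2.

2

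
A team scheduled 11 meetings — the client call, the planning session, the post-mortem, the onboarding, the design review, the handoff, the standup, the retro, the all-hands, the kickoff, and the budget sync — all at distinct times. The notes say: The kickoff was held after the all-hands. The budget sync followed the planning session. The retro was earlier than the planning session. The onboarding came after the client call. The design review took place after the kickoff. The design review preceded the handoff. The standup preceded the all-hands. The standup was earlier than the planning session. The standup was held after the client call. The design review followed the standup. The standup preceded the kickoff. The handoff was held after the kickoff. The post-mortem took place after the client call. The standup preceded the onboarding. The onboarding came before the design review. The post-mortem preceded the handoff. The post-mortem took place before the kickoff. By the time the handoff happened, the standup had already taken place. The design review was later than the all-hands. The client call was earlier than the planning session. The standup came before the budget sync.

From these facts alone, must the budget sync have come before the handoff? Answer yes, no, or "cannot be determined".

cannot be determined

No chain of stated constraints runs from the budget sync to the handoff, and none runs from the handoff to the budget sync either.
So the relative order of the budget sync and the handoff is not fixed by the given facts.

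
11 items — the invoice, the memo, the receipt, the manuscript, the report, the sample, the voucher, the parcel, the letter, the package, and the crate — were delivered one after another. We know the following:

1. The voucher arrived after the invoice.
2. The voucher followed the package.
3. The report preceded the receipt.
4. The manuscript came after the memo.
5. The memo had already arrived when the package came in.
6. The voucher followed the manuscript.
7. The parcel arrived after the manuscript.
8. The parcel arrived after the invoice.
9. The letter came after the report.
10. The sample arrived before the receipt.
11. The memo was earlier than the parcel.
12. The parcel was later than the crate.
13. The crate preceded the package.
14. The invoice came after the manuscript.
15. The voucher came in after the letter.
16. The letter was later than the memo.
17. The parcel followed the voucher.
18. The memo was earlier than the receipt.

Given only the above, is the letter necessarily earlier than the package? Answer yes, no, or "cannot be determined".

cannot be determined

No chain of stated constraints runs from the letter to the package, and none runs from the package to the letter either.
So the relative order of the letter and the package is not fixed by the given facts.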